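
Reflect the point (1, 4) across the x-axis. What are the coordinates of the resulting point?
(1, -4)

Reflection across x-axis: (1, 4) → (1, -4)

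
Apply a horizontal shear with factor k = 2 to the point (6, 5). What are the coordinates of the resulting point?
(16, 5)

Shear matrix for horizontal shear with factor k = 2:
[[1, 2], [0, 1]]
Result: (6, 5) → (16, 5)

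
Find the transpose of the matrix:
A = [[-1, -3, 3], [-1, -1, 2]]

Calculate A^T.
[[-1, -1], [-3, -1], [3, 2]]

The transpose sends entry (i,j) to (j,i); rows become columns.
Row 0 of A: [-1, -3, 3] -> column 0 of A^T.
Row 1 of A: [-1, -1, 2] -> column 1 of A^T.
A^T = [[-1, -1], [-3, -1], [3, 2]]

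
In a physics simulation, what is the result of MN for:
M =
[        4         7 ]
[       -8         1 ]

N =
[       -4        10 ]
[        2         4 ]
MN =
[       -2        68 ]
[       34       -76 ]

Matrix multiplication: (MN)[i][j] = sum over k of M[i][k] * N[k][j].
  (MN)[0][0] = (4)*(-4) + (7)*(2) = -2
  (MN)[0][1] = (4)*(10) + (7)*(4) = 68
  (MN)[1][0] = (-8)*(-4) + (1)*(2) = 34
  (MN)[1][1] = (-8)*(10) + (1)*(4) = -76
MN =
[       -2        68 ]
[       34       -76 ]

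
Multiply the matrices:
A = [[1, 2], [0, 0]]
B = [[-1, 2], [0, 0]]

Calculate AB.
[[-1, 2], [0, 0]]

Each entry (i,j) of AB = sum over k of A[i][k]*B[k][j].
(AB)[0][0] = (1)*(-1) + (2)*(0) = -1
(AB)[0][1] = (1)*(2) + (2)*(0) = 2
(AB)[1][0] = (0)*(-1) + (0)*(0) = 0
(AB)[1][1] = (0)*(2) + (0)*(0) = 0
AB = [[-1, 2], [0, 0]]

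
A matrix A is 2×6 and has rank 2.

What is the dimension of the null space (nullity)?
4

The rank-nullity theorem for an m×n matrix states:
rank(A) + nullity(A) = n (the number of columns).
Here n = 6 and rank(A) = 2, so nullity(A) = 6 - 2 = 4.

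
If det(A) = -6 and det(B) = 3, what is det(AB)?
-18

Use the multiplicative property of determinants: det(AB) = det(A)*det(B).
det(AB) = (-6)*(3) = -18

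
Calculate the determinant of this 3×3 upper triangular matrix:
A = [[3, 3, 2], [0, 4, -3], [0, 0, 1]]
12

The determinant of a triangular matrix is the product of its diagonal entries (the off-diagonal entries above the diagonal do not affect it).
det(A) = (3) * (4) * (1) = 12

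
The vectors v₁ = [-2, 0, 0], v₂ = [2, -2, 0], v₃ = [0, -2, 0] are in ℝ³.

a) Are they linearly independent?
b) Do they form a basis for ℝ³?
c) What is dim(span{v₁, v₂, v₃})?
Not independent, not a basis, dim(span) = 2

Check whether v₃ can be written as a linear combination of v₁ and v₂.
v₃ = (1)·v₁ + (1)·v₂ = [0, -2, 0], so the three vectors are linearly dependent.
Thus they do not form a basis for ℝ³, and dim(span{v₁, v₂, v₃}) = 2 (spanned by v₁ and v₂).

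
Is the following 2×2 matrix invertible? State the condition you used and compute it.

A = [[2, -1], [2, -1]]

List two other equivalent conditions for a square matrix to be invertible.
No, not invertible; det(A) = 0 (two rows are equal, so the rows are linearly dependent). Equivalent conditions (failing for this A): rank(A) < 2; Ax = 0 has non-trivial solutions; 0 is an eigenvalue; the columns are linearly dependent.

To check invertibility, compute det(A).
In this matrix, row 0 and the last row are identical, so one row is a scalar multiple of another and the rows are linearly dependent.
A matrix with linearly dependent rows has det = 0 and is not invertible.
Equivalent failed conditions:
- rank(A) < 2.
- Ax = 0 has non-trivial solutions.
- 0 is an eigenvalue.
- The columns are linearly dependent.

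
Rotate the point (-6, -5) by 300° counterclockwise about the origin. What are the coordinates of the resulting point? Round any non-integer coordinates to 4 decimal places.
(-7.3301, 2.6962)

Rotation matrix R(θ) = [[cos θ, -sin θ], [sin θ, cos θ]]; for θ = 300°:
R = [[1/2, √3/2], [-√3/2, 1/2]]
Result: R × [-6, -5]ᵀ = [1/2·-6 + (√3/2)·-5, -√3/2·-6 + (1/2)·-5]ᵀ = (-7.3301, 2.6962)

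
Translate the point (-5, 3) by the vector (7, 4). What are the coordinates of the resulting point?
(2, 7)

Translation by (7, 4):
x' = -5 + 7 = 2
y' = 3 + 4 = 7
Homogeneous matrix: [[1, 0, 7], [0, 1, 4], [0, 0, 1]]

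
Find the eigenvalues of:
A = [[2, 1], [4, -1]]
λ = -2, 3

Solve det(A - λI) = 0. For a 2×2 matrix this is λ² - (trace)λ + det = 0.
trace(A) = 2 - 1 = 1.
det(A) = (2)*(-1) - (1)*(4) = -2 - 4 = -6.
Characteristic equation: λ² - (1)λ + (-6) = 0.
Discriminant: (1)² - 4*(-6) = 1 + 24 = 25.
Roots: λ = (1 ± √25) / 2 = -2, 3.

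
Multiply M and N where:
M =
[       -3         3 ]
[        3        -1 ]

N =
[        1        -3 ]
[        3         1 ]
MN =
[        6        12 ]
[        0       -10 ]

Matrix multiplication: (MN)[i][j] = sum over k of M[i][k] * N[k][j].
  (MN)[0][0] = (-3)*(1) + (3)*(3) = 6
  (MN)[0][1] = (-3)*(-3) + (3)*(1) = 12
  (MN)[1][0] = (3)*(1) + (-1)*(3) = 0
  (MN)[1][1] = (3)*(-3) + (-1)*(1) = -10
MN =
[        6        12 ]
[        0       -10 ]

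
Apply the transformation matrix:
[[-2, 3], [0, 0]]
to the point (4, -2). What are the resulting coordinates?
(-14, 0)

Matrix multiplication:
[[-2, 3], [0, 0]] × [4, -2]ᵀ
= [-2×4 + 3×-2, 0×4 + 0×-2]ᵀ
= [-14.0000, 0.0000]ᵀ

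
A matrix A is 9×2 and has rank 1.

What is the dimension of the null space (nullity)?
1

The rank-nullity theorem for an m×n matrix states:
rank(A) + nullity(A) = n (the number of columns).
Here n = 2 and rank(A) = 1, so nullity(A) = 2 - 1 = 1.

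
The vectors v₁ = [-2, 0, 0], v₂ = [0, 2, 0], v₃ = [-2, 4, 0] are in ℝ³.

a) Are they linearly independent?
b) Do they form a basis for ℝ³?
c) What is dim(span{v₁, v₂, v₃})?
Not independent, not a basis, dim(span) = 2

Check whether v₃ can be written as a linear combination of v₁ and v₂.
v₃ = (1)·v₁ + (2)·v₂ = [-2, 4, 0], so the three vectors are linearly dependent.
Thus they do not form a basis for ℝ³, and dim(span{v₁, v₂, v₃}) = 2 (spanned by v₁ and v₂).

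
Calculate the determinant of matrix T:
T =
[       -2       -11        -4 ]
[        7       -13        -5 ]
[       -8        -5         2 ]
det(T) = 372

Expand along row 0 (cofactor expansion): det(T) = a*(e*i - f*h) - b*(d*i - f*g) + c*(d*h - e*g), where the 3×3 is [[a, b, c], [d, e, f], [g, h, i]].
Minor M_00 = (-13)*(2) - (-5)*(-5) = -26 - 25 = -51.
Minor M_01 = (7)*(2) - (-5)*(-8) = 14 - 40 = -26.
Minor M_02 = (7)*(-5) - (-13)*(-8) = -35 - 104 = -139.
det(T) = (-2)*(-51) - (-11)*(-26) + (-4)*(-139) = 102 - 286 + 556 = 372.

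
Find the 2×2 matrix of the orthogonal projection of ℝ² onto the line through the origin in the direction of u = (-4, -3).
[[16/25, 12/25], [12/25, 9/25]]

The orthogonal projection onto the line spanned by a nonzero vector u = (a, b) has matrix P = (u uᵀ) / (uᵀ u) = (1/(a² + b²)) · [[a², ab], [ab, b²]].
Here u = (-4, -3), so a² + b² = 16 + 9 = 25.
P = (1/25) · [[16, 12], [12, 9]] = [[16/25, 12/25], [12/25, 9/25]].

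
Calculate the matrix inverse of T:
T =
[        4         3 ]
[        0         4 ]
det(T) = 16
T⁻¹ =
[      1/4     -3/16 ]
[        0       1/4 ]

For a 2×2 matrix T = [[a, b], [c, d]] with det(T) ≠ 0, T⁻¹ = (1/det(T)) * [[d, -b], [-c, a]].
det(T) = (4)*(4) - (3)*(0) = 16 - 0 = 16.
T⁻¹ = (1/16) * [[4, -3], [0, 4]].
Dividing each entry by 16 and reducing:
T⁻¹ =
[      1/4     -3/16 ]
[        0       1/4 ]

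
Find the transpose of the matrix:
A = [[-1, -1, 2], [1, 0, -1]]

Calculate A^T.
[[-1, 1], [-1, 0], [2, -1]]

The transpose sends entry (i,j) to (j,i); rows become columns.
Row 0 of A: [-1, -1, 2] -> column 0 of A^T.
Row 1 of A: [1, 0, -1] -> column 1 of A^T.
A^T = [[-1, 1], [-1, 0], [2, -1]]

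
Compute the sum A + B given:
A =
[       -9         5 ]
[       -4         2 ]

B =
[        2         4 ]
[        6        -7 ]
A + B =
[       -7         9 ]
[        2        -5 ]

Matrix addition is elementwise: (A+B)[i][j] = A[i][j] + B[i][j].
  (A+B)[0][0] = (-9) + (2) = -7
  (A+B)[0][1] = (5) + (4) = 9
  (A+B)[1][0] = (-4) + (6) = 2
  (A+B)[1][1] = (2) + (-7) = -5
A + B =
[       -7         9 ]
[        2        -5 ]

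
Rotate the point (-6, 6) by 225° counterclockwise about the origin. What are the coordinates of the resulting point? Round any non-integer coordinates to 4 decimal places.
(8.4853, 0.0000)

Rotation matrix R(θ) = [[cos θ, -sin θ], [sin θ, cos θ]]; for θ = 225°:
R = [[-√2/2, √2/2], [-√2/2, -√2/2]]
Result: R × [-6, 6]ᵀ = [-√2/2·-6 + (√2/2)·6, -√2/2·-6 + (-√2/2)·6]ᵀ = (8.4853, 0.0000)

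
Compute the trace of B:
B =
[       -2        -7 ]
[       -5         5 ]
tr(B) = -2 + 5 = 3

The trace of a square matrix is the sum of its diagonal entries.
Diagonal entries of B: B[0][0] = -2, B[1][1] = 5.
tr(B) = -2 + 5 = 3.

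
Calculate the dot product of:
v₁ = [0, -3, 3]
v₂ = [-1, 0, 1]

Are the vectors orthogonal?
3, No

The dot product is the sum of products of corresponding components.
v₁·v₂ = (0)*(-1) + (-3)*(0) + (3)*(1) = 0 + 0 + 3 = 3.
Two vectors are orthogonal iff their dot product is 0; here the dot product is 3, so the vectors are not orthogonal.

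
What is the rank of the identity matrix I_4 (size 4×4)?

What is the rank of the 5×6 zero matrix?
rank(I_4) = 4, rank(0) = 0

The identity I_4 has 4 columns that are the standard basis vectors e_1, …, e_4. These are linearly independent, so all 4 columns are pivots and rank(I_4) = 4.
The 5×6 zero matrix has every entry zero, so every row is the zero row and there are no pivots; rank(0) = 0.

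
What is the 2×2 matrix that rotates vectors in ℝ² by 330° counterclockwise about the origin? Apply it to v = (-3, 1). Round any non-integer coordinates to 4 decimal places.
R = [[√3/2, 1/2], [-1/2, √3/2]]; R·v = (-2.0981, 2.3660)

A counterclockwise rotation by angle θ in ℝ² has matrix R(θ) = [[cos θ, -sin θ], [sin θ, cos θ]].
For θ = 330°: cos θ = √3/2, sin θ = -1/2.
R(330°) = [[√3/2, 1/2], [-1/2, √3/2]].
R·v = [√3/2·-3 + (1/2)·1, -1/2·-3 + √3/2·1] = (-2.0981, 2.3660).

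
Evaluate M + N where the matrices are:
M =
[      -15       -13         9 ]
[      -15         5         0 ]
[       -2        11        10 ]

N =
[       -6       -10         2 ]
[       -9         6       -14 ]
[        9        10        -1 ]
M + N =
[      -21       -23        11 ]
[      -24        11       -14 ]
[        7        21         9 ]

Matrix addition is elementwise: (M+N)[i][j] = M[i][j] + N[i][j].
  (M+N)[0][0] = (-15) + (-6) = -21
  (M+N)[0][1] = (-13) + (-10) = -23
  (M+N)[0][2] = (9) + (2) = 11
  (M+N)[1][0] = (-15) + (-9) = -24
  (M+N)[1][1] = (5) + (6) = 11
  (M+N)[1][2] = (0) + (-14) = -14
  (M+N)[2][0] = (-2) + (9) = 7
  (M+N)[2][1] = (11) + (10) = 21
  (M+N)[2][2] = (10) + (-1) = 9
M + N =
[      -21       -23        11 ]
[      -24        11       -14 ]
[        7        21         9 ]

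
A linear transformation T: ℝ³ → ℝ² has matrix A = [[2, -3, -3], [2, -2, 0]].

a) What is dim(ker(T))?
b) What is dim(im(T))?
dim(ker) = 1, dim(im) = 2

The two rows are not scalar multiples of one another (no single k satisfies row 2 = k × row 1), so they are linearly independent.
Thus rank(A) = 2.
dim(im(T)) = rank(A) = 2.
By the rank-nullity theorem applied to T: ℝ³ → ℝ², rank(A) + nullity(A) = 3 (the domain dimension), so dim(ker(T)) = 3 - 2 = 1.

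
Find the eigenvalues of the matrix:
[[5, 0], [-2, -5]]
λ = -5 and λ = 5

Characteristic equation: det(A - λI) = 0
λ² - (trace)λ + (det) = 0
λ² - (0)λ + (-25) = 0
λ² - 0λ - 25 = 0
Solving: λ = -5, 5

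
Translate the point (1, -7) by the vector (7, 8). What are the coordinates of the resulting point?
(8, 1)

Translation by (7, 8):
x' = 1 + 7 = 8
y' = -7 + 8 = 1
Homogeneous matrix: [[1, 0, 7], [0, 1, 8], [0, 0, 1]]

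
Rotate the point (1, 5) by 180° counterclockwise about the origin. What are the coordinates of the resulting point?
(-1, -5)

Rotation matrix R(θ) = [[cos θ, -sin θ], [sin θ, cos θ]]; for θ = 180°:
R = [[-1, 0], [0, -1]]
Result: R × [1, 5]ᵀ = [-1·1 + (0)·5, 0·1 + (-1)·5]ᵀ = (-1, -5)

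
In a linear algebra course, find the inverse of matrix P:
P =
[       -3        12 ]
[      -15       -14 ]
det(P) = 222
P⁻¹ =
[   -7/111     -2/37 ]
[     5/74     -1/74 ]

For a 2×2 matrix P = [[a, b], [c, d]] with det(P) ≠ 0, P⁻¹ = (1/det(P)) * [[d, -b], [-c, a]].
det(P) = (-3)*(-14) - (12)*(-15) = 42 + 180 = 222.
P⁻¹ = (1/222) * [[-14, -12], [15, -3]].
Dividing each entry by 222 and reducing:
P⁻¹ =
[   -7/111     -2/37 ]
[     5/74     -1/74 ]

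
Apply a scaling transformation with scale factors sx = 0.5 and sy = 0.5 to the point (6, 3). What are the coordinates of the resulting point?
(3.0, 1.5)

Scaling matrix:
[[0.50, 0], [0, 0.50]]
Result: (6 × 0.5, 3 × 0.5) = (3.0, 1.5)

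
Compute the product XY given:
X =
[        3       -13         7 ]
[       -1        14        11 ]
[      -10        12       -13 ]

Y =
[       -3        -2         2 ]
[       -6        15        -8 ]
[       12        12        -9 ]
XY =
[      153      -117        47 ]
[       51       344      -213 ]
[     -198        44         1 ]

Matrix multiplication: (XY)[i][j] = sum over k of X[i][k] * Y[k][j].
  (XY)[0][0] = (3)*(-3) + (-13)*(-6) + (7)*(12) = 153
  (XY)[0][1] = (3)*(-2) + (-13)*(15) + (7)*(12) = -117
  (XY)[0][2] = (3)*(2) + (-13)*(-8) + (7)*(-9) = 47
  (XY)[1][0] = (-1)*(-3) + (14)*(-6) + (11)*(12) = 51
  (XY)[1][1] = (-1)*(-2) + (14)*(15) + (11)*(12) = 344
  (XY)[1][2] = (-1)*(2) + (14)*(-8) + (11)*(-9) = -213
  (XY)[2][0] = (-10)*(-3) + (12)*(-6) + (-13)*(12) = -198
  (XY)[2][1] = (-10)*(-2) + (12)*(15) + (-13)*(12) = 44
  (XY)[2][2] = (-10)*(2) + (12)*(-8) + (-13)*(-9) = 1
XY =
[      153      -117        47 ]
[       51       344      -213 ]
[     -198        44         1 ]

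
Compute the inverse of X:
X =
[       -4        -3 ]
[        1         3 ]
det(X) = -9
X⁻¹ =
[     -1/3      -1/3 ]
[      1/9       4/9 ]

For a 2×2 matrix X = [[a, b], [c, d]] with det(X) ≠ 0, X⁻¹ = (1/det(X)) * [[d, -b], [-c, a]].
det(X) = (-4)*(3) - (-3)*(1) = -12 + 3 = -9.
X⁻¹ = (1/-9) * [[3, 3], [-1, -4]].
Dividing each entry by -9 and reducing:
X⁻¹ =
[     -1/3      -1/3 ]
[      1/9       4/9 ]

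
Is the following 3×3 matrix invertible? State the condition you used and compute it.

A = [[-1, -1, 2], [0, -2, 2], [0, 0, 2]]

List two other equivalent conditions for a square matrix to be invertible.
Yes, invertible; det(A) = 4 ≠ 0. Equivalent conditions: rank(A) = 3; Ax = 0 has only the trivial solution; 0 is not an eigenvalue; the columns of A are linearly independent.

To check invertibility, compute det(A).
The given matrix is triangular, so det(A) equals the product of its diagonal entries = 4 ≠ 0.
Since det(A) ≠ 0, A is invertible.
Equivalent conditions for a square matrix A to be invertible:
- rank(A) = 3 (full rank).
- The homogeneous system Ax = 0 has only the trivial solution x = 0.
- 0 is not an eigenvalue of A.
- The columns (equivalently rows) of A are linearly independent.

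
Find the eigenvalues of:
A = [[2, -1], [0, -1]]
λ = -1, 2

Solve det(A - λI) = 0. For a 2×2 matrix this is λ² - (trace)λ + det = 0.
trace(A) = 2 - 1 = 1.
det(A) = (2)*(-1) - (-1)*(0) = -2 - 0 = -2.
Characteristic equation: λ² - (1)λ + (-2) = 0.
Discriminant: (1)² - 4*(-2) = 1 + 8 = 9.
Roots: λ = (1 ± √9) / 2 = -1, 2.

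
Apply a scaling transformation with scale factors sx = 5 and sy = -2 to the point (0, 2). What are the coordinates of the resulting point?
(0, -4)

Scaling matrix:
[[5, 0], [0, -2]]
Result: (0 × 5, 2 × -2) = (0, -4)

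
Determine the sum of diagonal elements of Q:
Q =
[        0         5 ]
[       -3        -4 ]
tr(Q) = 0 - 4 = -4

The trace of a square matrix is the sum of its diagonal entries.
Diagonal entries of Q: Q[0][0] = 0, Q[1][1] = -4.
tr(Q) = 0 - 4 = -4.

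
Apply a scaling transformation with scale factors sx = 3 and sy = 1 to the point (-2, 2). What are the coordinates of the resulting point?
(-6, 2)

Scaling matrix:
[[3, 0], [0, 1]]
Result: (-2 × 3, 2 × 1) = (-6, 2)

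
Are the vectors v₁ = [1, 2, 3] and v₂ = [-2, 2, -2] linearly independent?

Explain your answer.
Yes, linearly independent

Two vectors are linearly dependent iff one is a scalar multiple of the other.
No single scalar k satisfies v₂ = k·v₁ (the ratios of corresponding entries disagree), so v₁ and v₂ are linearly independent.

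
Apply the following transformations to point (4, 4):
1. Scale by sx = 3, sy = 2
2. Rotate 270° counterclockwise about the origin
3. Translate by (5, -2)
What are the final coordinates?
(13, -14)

Step 1: Scale → (12, 8)
Step 2: Rotate 270° → (8, -12)
Step 3: Translate → (13, -14)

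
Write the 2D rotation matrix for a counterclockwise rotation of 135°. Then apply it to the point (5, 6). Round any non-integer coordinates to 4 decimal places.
R = [[-√2/2, -√2/2], [√2/2, -√2/2]]; R·(5, 6) = (-7.7782, -0.7071)

Rotation matrix formula: R(θ) = [[cos θ, -sin θ], [sin θ, cos θ]]
For θ = 135°:
cos(135°) = -√2/2
sin(135°) = √2/2
R = [[-√2/2, -√2/2], [√2/2, -√2/2]]
Apply to (5, 6): [-√2/2·5 + (-√2/2)·6, √2/2·5 + -√2/2·6] = (-7.7782, -0.7071)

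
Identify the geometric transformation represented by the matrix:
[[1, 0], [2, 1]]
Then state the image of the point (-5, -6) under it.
vertical shear with factor 2; image of (-5, -6) is (-5, -16)

The matrix [[1, 0], [k, 1]] sends (x, y) to (x, 2x + y), leaving the x-coordinate fixed: a vertical shear.
The matrix [[1, 0], [2, 1]] represents: vertical shear with factor 2.
Applying it to (-5, -6): [1·-5 + 0·-6, 2·-5 + 1·-6] = (-5, -16).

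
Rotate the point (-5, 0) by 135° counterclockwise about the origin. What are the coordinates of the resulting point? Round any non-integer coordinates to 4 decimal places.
(3.5355, -3.5355)

Rotation matrix R(θ) = [[cos θ, -sin θ], [sin θ, cos θ]]; for θ = 135°:
R = [[-√2/2, -√2/2], [√2/2, -√2/2]]
Result: R × [-5, 0]ᵀ = [-√2/2·-5 + (-√2/2)·0, √2/2·-5 + (-√2/2)·0]ᵀ = (3.5355, -3.5355)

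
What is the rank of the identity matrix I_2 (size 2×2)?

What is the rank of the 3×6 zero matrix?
rank(I_2) = 2, rank(0) = 0

The identity I_2 has 2 columns that are the standard basis vectors e_1, …, e_2. These are linearly independent, so all 2 columns are pivots and rank(I_2) = 2.
The 3×6 zero matrix has every entry zero, so every row is the zero row and there are no pivots; rank(0) = 0.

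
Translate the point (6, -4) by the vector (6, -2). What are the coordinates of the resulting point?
(12, -6)

Translation by (6, -2):
x' = 6 + 6 = 12
y' = -4 + -2 = -6
Homogeneous matrix: [[1, 0, 6], [0, 1, -2], [0, 0, 1]]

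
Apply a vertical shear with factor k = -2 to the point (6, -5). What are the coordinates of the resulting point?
(6, -17)

Shear matrix for vertical shear with factor k = -2:
[[1, 0], [-2, 1]]
Result: (6, -5) → (6, -17)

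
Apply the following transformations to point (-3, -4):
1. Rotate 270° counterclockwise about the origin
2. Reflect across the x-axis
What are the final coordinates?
(-4, -3)

Step 1: Rotate 270° → (-4, 3)
Step 2: Reflect across the x-axis → (-4, -3)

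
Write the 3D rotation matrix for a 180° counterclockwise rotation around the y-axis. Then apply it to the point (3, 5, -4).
R = [[-1, 0, 0], [0, 1, 0], [0, 0, -1]]; R·(3, 5, -4) = (-3, 5, 4)

Rotation matrix for 180° around y-axis:
cos(180°) = -1, sin(180°) = 0
R = [[-1, 0, 0], [0, 1, 0], [0, 0, -1]]
Apply to (3, 5, -4): R·[3, 5, -4]ᵀ = (-3, 5, 4)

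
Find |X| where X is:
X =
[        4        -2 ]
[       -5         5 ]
det(X) = 10

For a 2×2 matrix [[a, b], [c, d]], det = a*d - b*c.
det(X) = (4)*(5) - (-2)*(-5) = 20 - 10 = 10.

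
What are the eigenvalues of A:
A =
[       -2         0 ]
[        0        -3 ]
λ = -3, -2

Solve det(A - λI) = 0. For a 2×2 matrix the characteristic equation is λ² - (trace)λ + det = 0.
trace(A) = a + d = -2 - 3 = -5.
det(A) = a*d - b*c = (-2)*(-3) - (0)*(0) = 6 - 0 = 6.
Characteristic equation: λ² - (-5)λ + (6) = 0.
Discriminant = (-5)² - 4*(6) = 25 - 24 = 1.
λ = (-5 ± √1) / 2 = (-5 ± 1) / 2 = -3, -2.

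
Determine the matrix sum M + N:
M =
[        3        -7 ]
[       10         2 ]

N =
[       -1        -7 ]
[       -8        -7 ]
M + N =
[        2       -14 ]
[        2        -5 ]

Matrix addition is elementwise: (M+N)[i][j] = M[i][j] + N[i][j].
  (M+N)[0][0] = (3) + (-1) = 2
  (M+N)[0][1] = (-7) + (-7) = -14
  (M+N)[1][0] = (10) + (-8) = 2
  (M+N)[1][1] = (2) + (-7) = -5
M + N =
[        2       -14 ]
[        2        -5 ]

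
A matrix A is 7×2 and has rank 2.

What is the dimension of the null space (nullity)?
0

The rank-nullity theorem for an m×n matrix states:
rank(A) + nullity(A) = n (the number of columns).
Here n = 2 and rank(A) = 2, so nullity(A) = 2 - 2 = 0.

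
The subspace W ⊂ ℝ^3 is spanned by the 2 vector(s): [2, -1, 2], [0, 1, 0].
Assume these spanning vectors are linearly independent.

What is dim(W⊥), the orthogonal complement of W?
dim(W⊥) = 1

For any subspace W of ℝ^n, dim(W) + dim(W⊥) = n (the whole-space dimension).
Here the given 2 vectors are linearly independent, so dim(W) = 2.
Thus dim(W⊥) = n - dim(W) = 3 - 2 = 1.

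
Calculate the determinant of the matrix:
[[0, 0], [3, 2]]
0

For a 2×2 matrix [[a, b], [c, d]], det = ad - bc
det = (0)(2) - (0)(3) = 0 - 0 = 0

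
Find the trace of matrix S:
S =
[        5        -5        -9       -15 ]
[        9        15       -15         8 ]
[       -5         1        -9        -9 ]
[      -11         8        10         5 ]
tr(S) = 5 + 15 - 9 + 5 = 16

The trace of a square matrix is the sum of its diagonal entries.
Diagonal entries of S: S[0][0] = 5, S[1][1] = 15, S[2][2] = -9, S[3][3] = 5.
tr(S) = 5 + 15 - 9 + 5 = 16.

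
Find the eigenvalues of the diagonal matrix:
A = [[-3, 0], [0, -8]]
λ₁ = -3, λ₂ = -8

The characteristic polynomial of A is det(A - λI) = (-3 - λ)(-8 - λ) = 0.
The roots are λ = -3 and λ = -8, so the eigenvalues are the diagonal entries.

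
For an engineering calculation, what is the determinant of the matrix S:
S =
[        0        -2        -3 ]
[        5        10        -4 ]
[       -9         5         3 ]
det(S) = -387

Expand along row 0 (cofactor expansion): det(S) = a*(e*i - f*h) - b*(d*i - f*g) + c*(d*h - e*g), where the 3×3 is [[a, b, c], [d, e, f], [g, h, i]].
Minor M_00 = (10)*(3) - (-4)*(5) = 30 + 20 = 50.
Minor M_01 = (5)*(3) - (-4)*(-9) = 15 - 36 = -21.
Minor M_02 = (5)*(5) - (10)*(-9) = 25 + 90 = 115.
det(S) = (0)*(50) - (-2)*(-21) + (-3)*(115) = 0 - 42 - 345 = -387.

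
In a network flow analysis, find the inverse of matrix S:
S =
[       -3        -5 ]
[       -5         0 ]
det(S) = -25
S⁻¹ =
[        0      -1/5 ]
[     -1/5      3/25 ]

For a 2×2 matrix S = [[a, b], [c, d]] with det(S) ≠ 0, S⁻¹ = (1/det(S)) * [[d, -b], [-c, a]].
det(S) = (-3)*(0) - (-5)*(-5) = 0 - 25 = -25.
S⁻¹ = (1/-25) * [[0, 5], [5, -3]].
Dividing each entry by -25 and reducing:
S⁻¹ =
[        0      -1/5 ]
[     -1/5      3/25 ]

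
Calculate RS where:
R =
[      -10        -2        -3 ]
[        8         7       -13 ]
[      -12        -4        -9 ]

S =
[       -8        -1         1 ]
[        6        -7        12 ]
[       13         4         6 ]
RS =
[       29        12       -52 ]
[     -191      -109        14 ]
[      -45         4      -114 ]

Matrix multiplication: (RS)[i][j] = sum over k of R[i][k] * S[k][j].
  (RS)[0][0] = (-10)*(-8) + (-2)*(6) + (-3)*(13) = 29
  (RS)[0][1] = (-10)*(-1) + (-2)*(-7) + (-3)*(4) = 12
  (RS)[0][2] = (-10)*(1) + (-2)*(12) + (-3)*(6) = -52
  (RS)[1][0] = (8)*(-8) + (7)*(6) + (-13)*(13) = -191
  (RS)[1][1] = (8)*(-1) + (7)*(-7) + (-13)*(4) = -109
  (RS)[1][2] = (8)*(1) + (7)*(12) + (-13)*(6) = 14
  (RS)[2][0] = (-12)*(-8) + (-4)*(6) + (-9)*(13) = -45
  (RS)[2][1] = (-12)*(-1) + (-4)*(-7) + (-9)*(4) = 4
  (RS)[2][2] = (-12)*(1) + (-4)*(12) + (-9)*(6) = -114
RS =
[       29        12       -52 ]
[     -191      -109        14 ]
[      -45         4      -114 ]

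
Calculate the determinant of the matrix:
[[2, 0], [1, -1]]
-2

For a 2×2 matrix [[a, b], [c, d]], det = ad - bc
det = (2)(-1) - (0)(1) = -2 - 0 = -2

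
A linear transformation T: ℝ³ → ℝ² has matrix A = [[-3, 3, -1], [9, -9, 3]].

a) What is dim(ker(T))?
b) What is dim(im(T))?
dim(ker) = 2, dim(im) = 1

Observe that row 2 = -3 × row 1 (so the rows are linearly dependent).
Thus rank(A) = 1 (only one linearly independent row).
dim(im(T)) = rank(A) = 1.
By the rank-nullity theorem applied to T: ℝ³ → ℝ², rank(A) + nullity(A) = 3 (the domain dimension), so dim(ker(T)) = 3 - 1 = 2.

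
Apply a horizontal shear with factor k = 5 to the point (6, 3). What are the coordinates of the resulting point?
(21, 3)

Shear matrix for horizontal shear with factor k = 5:
[[1, 5], [0, 1]]
Result: (6, 3) → (21, 3)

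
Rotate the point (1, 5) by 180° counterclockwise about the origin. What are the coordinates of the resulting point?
(-1, -5)

Rotation matrix R(θ) = [[cos θ, -sin θ], [sin θ, cos θ]]; for θ = 180°:
R = [[-1, 0], [0, -1]]
Result: R × [1, 5]ᵀ = [-1·1 + (0)·5, 0·1 + (-1)·5]ᵀ = (-1, -5)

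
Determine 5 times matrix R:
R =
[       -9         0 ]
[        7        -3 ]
5R =
[      -45         0 ]
[       35       -15 ]

Scalar multiplication is elementwise: (5R)[i][j] = 5 * R[i][j].
  (5R)[0][0] = 5 * (-9) = -45
  (5R)[0][1] = 5 * (0) = 0
  (5R)[1][0] = 5 * (7) = 35
  (5R)[1][1] = 5 * (-3) = -15
5R =
[      -45         0 ]
[       35       -15 ]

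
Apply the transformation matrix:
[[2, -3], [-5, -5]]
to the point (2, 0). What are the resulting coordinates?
(4, -10)

Matrix multiplication:
[[2, -3], [-5, -5]] × [2, 0]ᵀ
= [2×2 + -3×0, -5×2 + -5×0]ᵀ
= [4.0000, -10.0000]ᵀ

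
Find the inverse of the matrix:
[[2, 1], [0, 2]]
[[1/2, -1/4], [0, 1/2]]

For [[a,b],[c,d]], inverse = (1/det)·[[d,-b],[-c,a]]
det = 2·2 - 1·0 = 4
Inverse = (1/4)·[[2, -1], [0, 2]]
        = [[1/2, -1/4], [0, 1/2]]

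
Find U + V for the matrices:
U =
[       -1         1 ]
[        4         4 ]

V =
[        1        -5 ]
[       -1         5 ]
U + V =
[        0        -4 ]
[        3         9 ]

Matrix addition is elementwise: (U+V)[i][j] = U[i][j] + V[i][j].
  (U+V)[0][0] = (-1) + (1) = 0
  (U+V)[0][1] = (1) + (-5) = -4
  (U+V)[1][0] = (4) + (-1) = 3
  (U+V)[1][1] = (4) + (5) = 9
U + V =
[        0        -4 ]
[        3         9 ]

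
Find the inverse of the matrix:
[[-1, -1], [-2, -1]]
[[1, -1], [-2, 1]]

For [[a,b],[c,d]], inverse = (1/det)·[[d,-b],[-c,a]]
det = -1·-1 - -1·-2 = -1
Inverse = (1/-1)·[[-1, 1], [2, -1]]
        = [[1, -1], [-2, 1]]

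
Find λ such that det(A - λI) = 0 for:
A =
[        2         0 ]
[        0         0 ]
λ = 0, 2

Solve det(A - λI) = 0. For a 2×2 matrix the characteristic equation is λ² - (trace)λ + det = 0.
trace(A) = a + d = 2 + 0 = 2.
det(A) = a*d - b*c = (2)*(0) - (0)*(0) = 0 - 0 = 0.
Characteristic equation: λ² - (2)λ + (0) = 0.
Discriminant = (2)² - 4*(0) = 4 - 0 = 4.
λ = (2 ± √4) / 2 = (2 ± 2) / 2 = 0, 2.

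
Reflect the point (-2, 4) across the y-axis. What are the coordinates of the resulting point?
(2, 4)

Reflection across y-axis: (-2, 4) → (2, 4)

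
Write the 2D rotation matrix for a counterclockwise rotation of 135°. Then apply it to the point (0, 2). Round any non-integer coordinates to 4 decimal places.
R = [[-√2/2, -√2/2], [√2/2, -√2/2]]; R·(0, 2) = (-1.4142, -1.4142)

Rotation matrix formula: R(θ) = [[cos θ, -sin θ], [sin θ, cos θ]]
For θ = 135°:
cos(135°) = -√2/2
sin(135°) = √2/2
R = [[-√2/2, -√2/2], [√2/2, -√2/2]]
Apply to (0, 2): [-√2/2·0 + (-√2/2)·2, √2/2·0 + -√2/2·2] = (-1.4142, -1.4142)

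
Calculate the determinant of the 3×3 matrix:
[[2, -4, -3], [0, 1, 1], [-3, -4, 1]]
13

Expansion along first row:
det = 2·det([[1,1],[-4,1]]) - -4·det([[0,1],[-3,1]]) + -3·det([[0,1],[-3,-4]])
    = 2·(1·1 - 1·-4) - -4·(0·1 - 1·-3) + -3·(0·-4 - 1·-3)
    = 2·5 - -4·3 + -3·3
    = 10 + 12 + -9 = 13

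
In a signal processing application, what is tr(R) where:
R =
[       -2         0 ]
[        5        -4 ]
tr(R) = -2 - 4 = -6

The trace of a square matrix is the sum of its diagonal entries.
Diagonal entries of R: R[0][0] = -2, R[1][1] = -4.
tr(R) = -2 - 4 = -6.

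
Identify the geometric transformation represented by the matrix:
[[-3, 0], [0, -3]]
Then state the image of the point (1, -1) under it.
uniform scaling by factor -3; image of (1, -1) is (-3, 3)

This is a diagonal matrix with equal entries -3, so it scales both axes by the same factor -3.
The matrix [[-3, 0], [0, -3]] represents: uniform scaling by factor -3.
Applying it to (1, -1): [-3·1 + 0·-1, 0·1 + -3·-1] = (-3, 3).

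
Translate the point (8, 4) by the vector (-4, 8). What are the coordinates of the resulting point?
(4, 12)

Translation by (-4, 8):
x' = 8 + -4 = 4
y' = 4 + 8 = 12
Homogeneous matrix: [[1, 0, -4], [0, 1, 8], [0, 0, 1]]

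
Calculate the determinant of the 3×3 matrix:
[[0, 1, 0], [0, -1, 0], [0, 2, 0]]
0

Expansion along first row:
det = 0·det([[-1,0],[2,0]]) - 1·det([[0,0],[0,0]]) + 0·det([[0,-1],[0,2]])
    = 0·(-1·0 - 0·2) - 1·(0·0 - 0·0) + 0·(0·2 - -1·0)
    = 0·0 - 1·0 + 0·0
    = 0 + 0 + 0 = 0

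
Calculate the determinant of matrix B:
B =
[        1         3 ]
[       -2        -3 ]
det(B) = 3

For a 2×2 matrix [[a, b], [c, d]], det = a*d - b*c.
det(B) = (1)*(-3) - (3)*(-2) = -3 + 6 = 3.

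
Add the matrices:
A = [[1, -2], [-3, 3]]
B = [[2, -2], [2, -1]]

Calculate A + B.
[[3, -4], [-1, 2]]

Add corresponding elements:
(1)+(2)=3
(-2)+(-2)=-4
(-3)+(2)=-1
(3)+(-1)=2
A + B = [[3, -4], [-1, 2]]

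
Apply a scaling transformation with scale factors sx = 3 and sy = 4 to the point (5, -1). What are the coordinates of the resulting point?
(15, -4)

Scaling matrix:
[[3, 0], [0, 4]]
Result: (5 × 3, -1 × 4) = (15, -4)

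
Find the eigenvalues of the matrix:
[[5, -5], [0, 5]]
λ = 5 and λ = 5

Characteristic equation: det(A - λI) = 0
λ² - (trace)λ + (det) = 0
λ² - (10)λ + (25) = 0
λ² - 10λ + 25 = 0
Solving: λ = 5, 5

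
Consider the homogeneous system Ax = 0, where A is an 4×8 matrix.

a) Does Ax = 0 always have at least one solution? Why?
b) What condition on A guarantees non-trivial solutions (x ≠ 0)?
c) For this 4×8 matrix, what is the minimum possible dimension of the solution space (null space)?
a) Yes, x = 0 is always a solution. b) When A has linearly dependent columns (rank < n). c) Minimum nullity = 4.

a) x = 0 satisfies A·0 = 0, so the zero vector is always a solution.
b) Non-trivial solutions exist iff the columns of A are linearly dependent, equivalently rank(A) < n (the number of columns).
c) By rank-nullity, rank(A) + nullity(A) = n = 8. Since A has only 4 rows, rank(A) ≤ 4, so nullity(A) ≥ 8 - 4 = 4.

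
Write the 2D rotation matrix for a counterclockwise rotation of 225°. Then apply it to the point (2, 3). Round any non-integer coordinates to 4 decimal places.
R = [[-√2/2, √2/2], [-√2/2, -√2/2]]; R·(2, 3) = (0.7071, -3.5355)

Rotation matrix formula: R(θ) = [[cos θ, -sin θ], [sin θ, cos θ]]
For θ = 225°:
cos(225°) = -√2/2
sin(225°) = -√2/2
R = [[-√2/2, √2/2], [-√2/2, -√2/2]]
Apply to (2, 3): [-√2/2·2 + (√2/2)·3, -√2/2·2 + -√2/2·3] = (0.7071, -3.5355)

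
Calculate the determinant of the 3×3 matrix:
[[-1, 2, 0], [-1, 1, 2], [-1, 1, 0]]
-2

Expansion along first row:
det = -1·det([[1,2],[1,0]]) - 2·det([[-1,2],[-1,0]]) + 0·det([[-1,1],[-1,1]])
    = -1·(1·0 - 2·1) - 2·(-1·0 - 2·-1) + 0·(-1·1 - 1·-1)
    = -1·-2 - 2·2 + 0·0
    = 2 + -4 + 0 = -2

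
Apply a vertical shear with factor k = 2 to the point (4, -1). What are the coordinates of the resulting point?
(4, 7)

Shear matrix for vertical shear with factor k = 2:
[[1, 0], [2, 1]]
Result: (4, -1) → (4, 7)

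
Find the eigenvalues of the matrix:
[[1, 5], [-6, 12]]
λ = 6 and λ = 7

Characteristic equation: det(A - λI) = 0
λ² - (trace)λ + (det) = 0
λ² - (13)λ + (42) = 0
λ² - 13λ + 42 = 0
Solving: λ = 6, 7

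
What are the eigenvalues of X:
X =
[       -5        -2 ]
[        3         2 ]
λ = -4, 1

Solve det(X - λI) = 0. For a 2×2 matrix the characteristic equation is λ² - (trace)λ + det = 0.
trace(X) = a + d = -5 + 2 = -3.
det(X) = a*d - b*c = (-5)*(2) - (-2)*(3) = -10 + 6 = -4.
Characteristic equation: λ² - (-3)λ + (-4) = 0.
Discriminant = (-3)² - 4*(-4) = 9 + 16 = 25.
λ = (-3 ± √25) / 2 = (-3 ± 5) / 2 = -4, 1.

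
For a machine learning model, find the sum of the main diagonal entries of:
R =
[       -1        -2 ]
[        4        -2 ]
tr(R) = -1 - 2 = -3

The trace of a square matrix is the sum of its diagonal entries.
Diagonal entries of R: R[0][0] = -1, R[1][1] = -2.
tr(R) = -1 - 2 = -3.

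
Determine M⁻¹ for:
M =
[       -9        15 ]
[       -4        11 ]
det(M) = -39
M⁻¹ =
[   -11/39      5/13 ]
[    -4/39      3/13 ]

For a 2×2 matrix M = [[a, b], [c, d]] with det(M) ≠ 0, M⁻¹ = (1/det(M)) * [[d, -b], [-c, a]].
det(M) = (-9)*(11) - (15)*(-4) = -99 + 60 = -39.
M⁻¹ = (1/-39) * [[11, -15], [4, -9]].
Dividing each entry by -39 and reducing:
M⁻¹ =
[   -11/39      5/13 ]
[    -4/39      3/13 ]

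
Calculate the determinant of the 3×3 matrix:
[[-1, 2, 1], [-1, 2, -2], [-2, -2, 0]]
18

Expansion along first row:
det = -1·det([[2,-2],[-2,0]]) - 2·det([[-1,-2],[-2,0]]) + 1·det([[-1,2],[-2,-2]])
    = -1·(2·0 - -2·-2) - 2·(-1·0 - -2·-2) + 1·(-1·-2 - 2·-2)
    = -1·-4 - 2·-4 + 1·6
    = 4 + 8 + 6 = 18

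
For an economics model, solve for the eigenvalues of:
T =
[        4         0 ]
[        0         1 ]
λ = 1, 4

Solve det(T - λI) = 0. For a 2×2 matrix the characteristic equation is λ² - (trace)λ + det = 0.
trace(T) = a + d = 4 + 1 = 5.
det(T) = a*d - b*c = (4)*(1) - (0)*(0) = 4 - 0 = 4.
Characteristic equation: λ² - (5)λ + (4) = 0.
Discriminant = (5)² - 4*(4) = 25 - 16 = 9.
λ = (5 ± √9) / 2 = (5 ± 3) / 2 = 1, 4.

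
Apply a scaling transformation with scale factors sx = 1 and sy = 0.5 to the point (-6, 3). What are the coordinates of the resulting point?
(-6, 1.5)

Scaling matrix:
[[1, 0], [0, 0.50]]
Result: (-6 × 1, 3 × 0.5) = (-6, 1.5)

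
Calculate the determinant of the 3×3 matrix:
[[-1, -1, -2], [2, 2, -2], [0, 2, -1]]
-12

Expansion along first row:
det = -1·det([[2,-2],[2,-1]]) - -1·det([[2,-2],[0,-1]]) + -2·det([[2,2],[0,2]])
    = -1·(2·-1 - -2·2) - -1·(2·-1 - -2·0) + -2·(2·2 - 2·0)
    = -1·2 - -1·-2 + -2·4
    = -2 + -2 + -8 = -12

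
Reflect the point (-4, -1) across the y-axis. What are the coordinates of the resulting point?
(4, -1)

Reflection across y-axis: (-4, -1) → (4, -1)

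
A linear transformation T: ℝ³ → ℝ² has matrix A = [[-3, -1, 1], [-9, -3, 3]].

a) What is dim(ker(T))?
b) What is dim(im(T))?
dim(ker) = 2, dim(im) = 1

Observe that row 2 = 3 × row 1 (so the rows are linearly dependent).
Thus rank(A) = 1 (only one linearly independent row).
dim(im(T)) = rank(A) = 1.
By the rank-nullity theorem applied to T: ℝ³ → ℝ², rank(A) + nullity(A) = 3 (the domain dimension), so dim(ker(T)) = 3 - 1 = 2.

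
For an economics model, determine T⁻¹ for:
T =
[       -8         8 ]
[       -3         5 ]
det(T) = -16
T⁻¹ =
[    -5/16       1/2 ]
[    -3/16       1/2 ]

For a 2×2 matrix T = [[a, b], [c, d]] with det(T) ≠ 0, T⁻¹ = (1/det(T)) * [[d, -b], [-c, a]].
det(T) = (-8)*(5) - (8)*(-3) = -40 + 24 = -16.
T⁻¹ = (1/-16) * [[5, -8], [3, -8]].
Dividing each entry by -16 and reducing:
T⁻¹ =
[    -5/16       1/2 ]
[    -3/16       1/2 ]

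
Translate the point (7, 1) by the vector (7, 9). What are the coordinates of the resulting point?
(14, 10)

Translation by (7, 9):
x' = 7 + 7 = 14
y' = 1 + 9 = 10
Homogeneous matrix: [[1, 0, 7], [0, 1, 9], [0, 0, 1]]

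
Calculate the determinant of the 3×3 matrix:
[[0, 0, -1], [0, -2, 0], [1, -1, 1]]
-2

Expansion along first row:
det = 0·det([[-2,0],[-1,1]]) - 0·det([[0,0],[1,1]]) + -1·det([[0,-2],[1,-1]])
    = 0·(-2·1 - 0·-1) - 0·(0·1 - 0·1) + -1·(0·-1 - -2·1)
    = 0·-2 - 0·0 + -1·2
    = 0 + 0 + -2 = -2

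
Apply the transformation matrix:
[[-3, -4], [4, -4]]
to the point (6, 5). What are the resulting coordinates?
(-38, 4)

Matrix multiplication:
[[-3, -4], [4, -4]] × [6, 5]ᵀ
= [-3×6 + -4×5, 4×6 + -4×5]ᵀ
= [-38.0000, 4.0000]ᵀ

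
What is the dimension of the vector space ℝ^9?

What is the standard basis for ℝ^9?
Dimension = 9; standard basis = {e_1, e_2, e_3, …, e_9}

ℝ^9 is the space of 9-tuples of real numbers; its dimension is 9.
The standard basis consists of 9 vectors: e_1, e_2, e_3, …, e_9, where e_i is the vector with 1 in position i and 0 elsewhere.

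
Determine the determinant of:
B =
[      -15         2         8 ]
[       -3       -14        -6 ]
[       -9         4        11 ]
det(B) = 1020

Expand along row 0 (cofactor expansion): det(B) = a*(e*i - f*h) - b*(d*i - f*g) + c*(d*h - e*g), where the 3×3 is [[a, b, c], [d, e, f], [g, h, i]].
Minor M_00 = (-14)*(11) - (-6)*(4) = -154 + 24 = -130.
Minor M_01 = (-3)*(11) - (-6)*(-9) = -33 - 54 = -87.
Minor M_02 = (-3)*(4) - (-14)*(-9) = -12 - 126 = -138.
det(B) = (-15)*(-130) - (2)*(-87) + (8)*(-138) = 1950 + 174 - 1104 = 1020.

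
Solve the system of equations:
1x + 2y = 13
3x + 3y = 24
x = 3, y = 5

Use elimination (row reduction):
Equation 1: 1x + 2y = 13.
Equation 2: 3x + 3y = 24.
Multiply Eq1 by 3 and Eq2 by 1: 3x + 6y = 39;  3x + 3y = 24.
Subtract: (-3)y = -15, so y = 5.
Back-substitute into Eq1: 1x + 2*(5) = 13, so x = 3.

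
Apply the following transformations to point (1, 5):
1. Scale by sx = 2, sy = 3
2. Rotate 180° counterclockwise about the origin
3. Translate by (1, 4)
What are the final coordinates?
(-1, -11)

Step 1: Scale → (2, 15)
Step 2: Rotate 180° → (-2, -15)
Step 3: Translate → (-1, -11)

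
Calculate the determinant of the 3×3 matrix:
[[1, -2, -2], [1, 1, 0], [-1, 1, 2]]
2

Expansion along first row:
det = 1·det([[1,0],[1,2]]) - -2·det([[1,0],[-1,2]]) + -2·det([[1,1],[-1,1]])
    = 1·(1·2 - 0·1) - -2·(1·2 - 0·-1) + -2·(1·1 - 1·-1)
    = 1·2 - -2·2 + -2·2
    = 2 + 4 + -4 = 2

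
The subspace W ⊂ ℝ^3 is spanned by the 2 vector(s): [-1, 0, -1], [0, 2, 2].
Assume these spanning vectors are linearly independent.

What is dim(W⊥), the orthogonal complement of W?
dim(W⊥) = 1

For any subspace W of ℝ^n, dim(W) + dim(W⊥) = n (the whole-space dimension).
Here the given 2 vectors are linearly independent, so dim(W) = 2.
Thus dim(W⊥) = n - dim(W) = 3 - 2 = 1.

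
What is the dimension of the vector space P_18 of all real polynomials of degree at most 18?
Dimension = 19

A polynomial of degree at most 18 can be written as a₀ + a₁x + a₂x² + … + a_18x^18, with 19 free coefficients a₀, …, a_18.
The set {1, x, x², …, x^18} is a basis: it spans P_18 (every such polynomial is a linear combination of these) and is linearly independent (a polynomial is zero iff all its coefficients are zero).
Therefore dim(P_18) = 18 + 1 = 19.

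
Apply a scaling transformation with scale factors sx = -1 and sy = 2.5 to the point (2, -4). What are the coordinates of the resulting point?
(-2, -10.0)

Scaling matrix:
[[-1, 0], [0, 2.50]]
Result: (2 × -1, -4 × 2.5) = (-2, -10.0)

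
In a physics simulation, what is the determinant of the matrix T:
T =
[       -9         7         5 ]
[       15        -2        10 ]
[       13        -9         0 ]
det(T) = -445

Expand along row 0 (cofactor expansion): det(T) = a*(e*i - f*h) - b*(d*i - f*g) + c*(d*h - e*g), where the 3×3 is [[a, b, c], [d, e, f], [g, h, i]].
Minor M_00 = (-2)*(0) - (10)*(-9) = 0 + 90 = 90.
Minor M_01 = (15)*(0) - (10)*(13) = 0 - 130 = -130.
Minor M_02 = (15)*(-9) - (-2)*(13) = -135 + 26 = -109.
det(T) = (-9)*(90) - (7)*(-130) + (5)*(-109) = -810 + 910 - 545 = -445.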